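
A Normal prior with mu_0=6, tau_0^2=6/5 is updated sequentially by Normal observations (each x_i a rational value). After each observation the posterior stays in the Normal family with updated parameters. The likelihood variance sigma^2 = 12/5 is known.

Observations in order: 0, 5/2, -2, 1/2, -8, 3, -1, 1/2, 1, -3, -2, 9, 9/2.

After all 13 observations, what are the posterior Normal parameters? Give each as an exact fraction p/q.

obs 1: x=0 → posterior Normal(4, 4/5)
obs 2: x=5/2 → posterior Normal(29/8, 3/5)
obs 3: x=-2 → posterior Normal(5/2, 12/25)
obs 4: x=1/2 → posterior Normal(13/6, 2/5)
obs 5: x=-8 → posterior Normal(5/7, 12/35)
obs 6: x=3 → posterior Normal(1, 3/10)
obs 7: x=-1 → posterior Normal(7/9, 4/15)
obs 8: x=1/2 → posterior Normal(3/4, 6/25)
obs 9: x=1 → posterior Normal(17/22, 12/55)
obs 10: x=-3 → posterior Normal(11/24, 1/5)
obs 11: x=-2 → posterior Normal(7/26, 12/65)
obs 12: x=9 → posterior Normal(25/28, 6/35)
obs 13: x=9/2 → posterior Normal(17/15, 4/25)

mu_0=17/15, tau_0^2=4/25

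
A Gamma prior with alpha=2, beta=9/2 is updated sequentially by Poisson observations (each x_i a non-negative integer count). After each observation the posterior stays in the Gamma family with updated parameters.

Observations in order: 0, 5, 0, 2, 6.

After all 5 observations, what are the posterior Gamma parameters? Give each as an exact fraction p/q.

alpha=15, beta=19/2

obs 1: x=0 → posterior Gamma(2, 11/2)
obs 2: x=5 → posterior Gamma(7, 13/2)
obs 3: x=0 → posterior Gamma(7, 15/2)
obs 4: x=2 → posterior Gamma(9, 17/2)
obs 5: x=6 → posterior Gamma(15, 19/2)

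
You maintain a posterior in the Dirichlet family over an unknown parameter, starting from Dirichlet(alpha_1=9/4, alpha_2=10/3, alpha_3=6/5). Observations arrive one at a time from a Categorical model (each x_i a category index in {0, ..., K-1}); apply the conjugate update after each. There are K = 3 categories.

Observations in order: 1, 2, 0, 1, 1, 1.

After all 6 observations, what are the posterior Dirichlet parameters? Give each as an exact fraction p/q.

obs 1: x=1 → posterior Dirichlet(9/4, 13/3, 6/5)
obs 2: x=2 → posterior Dirichlet(9/4, 13/3, 11/5)
obs 3: x=0 → posterior Dirichlet(13/4, 13/3, 11/5)
obs 4: x=1 → posterior Dirichlet(13/4, 16/3, 11/5)
obs 5: x=1 → posterior Dirichlet(13/4, 19/3, 11/5)
obs 6: x=1 → posterior Dirichlet(13/4, 22/3, 11/5)

alpha_1=13/4, alpha_2=22/3, alpha_3=11/5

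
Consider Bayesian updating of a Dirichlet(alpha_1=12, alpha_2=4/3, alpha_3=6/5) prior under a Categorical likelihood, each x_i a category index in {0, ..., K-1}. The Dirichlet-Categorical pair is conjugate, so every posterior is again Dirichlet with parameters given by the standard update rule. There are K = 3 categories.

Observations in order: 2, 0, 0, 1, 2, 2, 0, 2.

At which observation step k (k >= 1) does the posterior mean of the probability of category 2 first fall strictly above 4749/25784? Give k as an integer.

obs 1: x=2 → posterior Dirichlet(12, 4/3, 11/5)
obs 2: x=0 → posterior Dirichlet(13, 4/3, 11/5)
obs 3: x=0 → posterior Dirichlet(14, 4/3, 11/5)
obs 4: x=1 → posterior Dirichlet(14, 7/3, 11/5)
obs 5: x=2 → posterior Dirichlet(14, 7/3, 16/5)
obs 6: x=2 → posterior Dirichlet(14, 7/3, 21/5)
obs 7: x=0 → posterior Dirichlet(15, 7/3, 21/5)
obs 8: x=2 → posterior Dirichlet(15, 7/3, 26/5)

k = 6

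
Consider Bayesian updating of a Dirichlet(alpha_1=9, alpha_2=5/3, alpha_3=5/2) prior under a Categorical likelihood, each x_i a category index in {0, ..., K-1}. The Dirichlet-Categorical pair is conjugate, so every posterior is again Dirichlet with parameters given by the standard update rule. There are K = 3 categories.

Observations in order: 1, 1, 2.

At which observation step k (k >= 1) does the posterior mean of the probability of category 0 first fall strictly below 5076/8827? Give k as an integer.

k = 3

obs 1: x=1 → posterior Dirichlet(9, 8/3, 5/2)
obs 2: x=1 → posterior Dirichlet(9, 11/3, 5/2)
obs 3: x=2 → posterior Dirichlet(9, 11/3, 7/2)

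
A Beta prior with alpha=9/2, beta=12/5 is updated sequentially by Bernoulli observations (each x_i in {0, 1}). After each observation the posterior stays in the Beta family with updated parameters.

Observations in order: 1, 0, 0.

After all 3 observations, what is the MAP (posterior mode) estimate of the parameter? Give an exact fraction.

obs 1: x=1 → posterior Beta(11/2, 12/5)
obs 2: x=0 → posterior Beta(11/2, 17/5)
obs 3: x=0 → posterior Beta(11/2, 22/5)

45/79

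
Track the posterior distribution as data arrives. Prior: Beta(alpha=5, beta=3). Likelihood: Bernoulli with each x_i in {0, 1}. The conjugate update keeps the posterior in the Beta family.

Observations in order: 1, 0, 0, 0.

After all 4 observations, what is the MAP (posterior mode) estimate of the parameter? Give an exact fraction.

obs 1: x=1 → posterior Beta(6, 3)
obs 2: x=0 → posterior Beta(6, 4)
obs 3: x=0 → posterior Beta(6, 5)
obs 4: x=0 → posterior Beta(6, 6)

1/2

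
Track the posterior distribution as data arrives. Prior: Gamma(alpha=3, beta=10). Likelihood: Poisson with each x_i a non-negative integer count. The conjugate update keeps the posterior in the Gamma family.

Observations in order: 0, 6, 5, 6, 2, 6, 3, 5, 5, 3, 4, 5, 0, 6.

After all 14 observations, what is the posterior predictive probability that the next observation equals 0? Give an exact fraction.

2706844209537873169366812451534598820197751723182382730332847444456570606766260224/30092655381050560203999655352889489352157838253365440550624043680727481842041015625

obs 1: x=0 → posterior Gamma(3, 11)
obs 2: x=6 → posterior Gamma(9, 12)
obs 3: x=5 → posterior Gamma(14, 13)
obs 4: x=6 → posterior Gamma(20, 14)
obs 5: x=2 → posterior Gamma(22, 15)
obs 6: x=6 → posterior Gamma(28, 16)
obs 7: x=3 → posterior Gamma(31, 17)
obs 8: x=5 → posterior Gamma(36, 18)
obs 9: x=5 → posterior Gamma(41, 19)
obs 10: x=3 → posterior Gamma(44, 20)
obs 11: x=4 → posterior Gamma(48, 21)
obs 12: x=5 → posterior Gamma(53, 22)
obs 13: x=0 → posterior Gamma(53, 23)
obs 14: x=6 → posterior Gamma(59, 24)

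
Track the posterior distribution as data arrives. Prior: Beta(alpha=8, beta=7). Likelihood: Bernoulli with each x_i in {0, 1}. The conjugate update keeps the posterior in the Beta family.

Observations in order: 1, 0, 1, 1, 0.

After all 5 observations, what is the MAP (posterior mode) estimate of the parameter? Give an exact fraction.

obs 1: x=1 → posterior Beta(9, 7)
obs 2: x=0 → posterior Beta(9, 8)
obs 3: x=1 → posterior Beta(10, 8)
obs 4: x=1 → posterior Beta(11, 8)
obs 5: x=0 → posterior Beta(11, 9)

5/9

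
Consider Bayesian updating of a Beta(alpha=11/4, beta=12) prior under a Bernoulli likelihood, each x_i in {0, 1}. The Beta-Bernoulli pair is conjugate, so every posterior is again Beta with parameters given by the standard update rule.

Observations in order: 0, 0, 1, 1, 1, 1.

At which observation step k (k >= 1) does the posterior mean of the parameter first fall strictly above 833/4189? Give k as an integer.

k = 3

obs 1: x=0 → posterior Beta(11/4, 13)
obs 2: x=0 → posterior Beta(11/4, 14)
obs 3: x=1 → posterior Beta(15/4, 14)
obs 4: x=1 → posterior Beta(19/4, 14)
obs 5: x=1 → posterior Beta(23/4, 14)
obs 6: x=1 → posterior Beta(27/4, 14)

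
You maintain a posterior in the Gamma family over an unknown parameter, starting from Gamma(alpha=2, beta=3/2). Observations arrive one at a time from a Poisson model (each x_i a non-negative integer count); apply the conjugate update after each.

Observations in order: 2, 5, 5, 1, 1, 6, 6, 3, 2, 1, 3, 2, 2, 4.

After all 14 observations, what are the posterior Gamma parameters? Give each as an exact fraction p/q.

obs 1: x=2 → posterior Gamma(4, 5/2)
obs 2: x=5 → posterior Gamma(9, 7/2)
obs 3: x=5 → posterior Gamma(14, 9/2)
obs 4: x=1 → posterior Gamma(15, 11/2)
obs 5: x=1 → posterior Gamma(16, 13/2)
obs 6: x=6 → posterior Gamma(22, 15/2)
obs 7: x=6 → posterior Gamma(28, 17/2)
obs 8: x=3 → posterior Gamma(31, 19/2)
obs 9: x=2 → posterior Gamma(33, 21/2)
obs 10: x=1 → posterior Gamma(34, 23/2)
obs 11: x=3 → posterior Gamma(37, 25/2)
obs 12: x=2 → posterior Gamma(39, 27/2)
obs 13: x=2 → posterior Gamma(41, 29/2)
obs 14: x=4 → posterior Gamma(45, 31/2)

alpha=45, beta=31/2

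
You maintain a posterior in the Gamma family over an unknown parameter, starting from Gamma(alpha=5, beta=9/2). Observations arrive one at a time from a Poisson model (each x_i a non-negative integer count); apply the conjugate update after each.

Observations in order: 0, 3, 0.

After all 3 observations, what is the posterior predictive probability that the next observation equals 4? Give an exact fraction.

13532062500000/582622237229761

obs 1: x=0 → posterior Gamma(5, 11/2)
obs 2: x=3 → posterior Gamma(8, 13/2)
obs 3: x=0 → posterior Gamma(8, 15/2)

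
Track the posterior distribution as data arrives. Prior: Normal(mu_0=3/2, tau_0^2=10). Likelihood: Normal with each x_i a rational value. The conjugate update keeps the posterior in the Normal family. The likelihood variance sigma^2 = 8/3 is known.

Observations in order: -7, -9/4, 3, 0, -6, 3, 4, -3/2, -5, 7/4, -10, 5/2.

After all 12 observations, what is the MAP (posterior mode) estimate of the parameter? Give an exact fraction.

obs 1: x=-7 → posterior Normal(-99/19, 40/19)
obs 2: x=-9/4 → posterior Normal(-531/136, 20/17)
obs 3: x=3 → posterior Normal(-351/196, 40/49)
obs 4: x=0 → posterior Normal(-351/256, 5/8)
obs 5: x=-6 → posterior Normal(-9/4, 40/79)
obs 6: x=3 → posterior Normal(-531/376, 20/47)
obs 7: x=4 → posterior Normal(-291/436, 40/109)
obs 8: x=-3/2 → posterior Normal(-381/496, 10/31)
obs 9: x=-5 → posterior Normal(-681/556, 40/139)
obs 10: x=7/4 → posterior Normal(-72/77, 20/77)
obs 11: x=-10 → posterior Normal(-294/169, 40/169)
obs 12: x=5/2 → posterior Normal(-513/368, 5/23)

-513/368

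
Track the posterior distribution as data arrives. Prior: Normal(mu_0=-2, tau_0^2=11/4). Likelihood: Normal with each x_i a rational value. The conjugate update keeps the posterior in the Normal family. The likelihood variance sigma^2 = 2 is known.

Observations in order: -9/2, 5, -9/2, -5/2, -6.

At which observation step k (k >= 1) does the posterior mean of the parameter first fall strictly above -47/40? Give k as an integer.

obs 1: x=-9/2 → posterior Normal(-131/38, 22/19)
obs 2: x=5 → posterior Normal(-7/20, 11/15)
obs 3: x=-9/2 → posterior Normal(-60/41, 22/41)
obs 4: x=-5/2 → posterior Normal(-175/104, 11/26)
obs 5: x=-6 → posterior Normal(-307/126, 22/63)

k = 2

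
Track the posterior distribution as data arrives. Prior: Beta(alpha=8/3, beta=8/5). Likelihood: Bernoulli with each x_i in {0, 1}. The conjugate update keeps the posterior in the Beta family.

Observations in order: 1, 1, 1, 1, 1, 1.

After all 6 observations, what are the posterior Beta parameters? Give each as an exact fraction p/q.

alpha=26/3, beta=8/5

obs 1: x=1 → posterior Beta(11/3, 8/5)
obs 2: x=1 → posterior Beta(14/3, 8/5)
obs 3: x=1 → posterior Beta(17/3, 8/5)
obs 4: x=1 → posterior Beta(20/3, 8/5)
obs 5: x=1 → posterior Beta(23/3, 8/5)
obs 6: x=1 → posterior Beta(26/3, 8/5)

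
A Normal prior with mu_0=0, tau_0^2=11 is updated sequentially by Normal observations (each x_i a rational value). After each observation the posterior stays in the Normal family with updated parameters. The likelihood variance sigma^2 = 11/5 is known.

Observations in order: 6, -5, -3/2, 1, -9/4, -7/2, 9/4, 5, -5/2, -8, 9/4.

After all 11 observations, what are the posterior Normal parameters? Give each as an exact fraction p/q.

mu_0=-125/224, tau_0^2=11/56

obs 1: x=6 → posterior Normal(5, 11/6)
obs 2: x=-5 → posterior Normal(5/11, 1)
obs 3: x=-3/2 → posterior Normal(-5/32, 11/16)
obs 4: x=1 → posterior Normal(5/42, 11/21)
obs 5: x=-9/4 → posterior Normal(-35/104, 11/26)
obs 6: x=-7/2 → posterior Normal(-105/124, 11/31)
obs 7: x=9/4 → posterior Normal(-5/12, 11/36)
obs 8: x=5 → posterior Normal(10/41, 11/41)
obs 9: x=-5/2 → posterior Normal(-5/92, 11/46)
obs 10: x=-8 → posterior Normal(-5/6, 11/51)
obs 11: x=9/4 → posterior Normal(-125/224, 11/56)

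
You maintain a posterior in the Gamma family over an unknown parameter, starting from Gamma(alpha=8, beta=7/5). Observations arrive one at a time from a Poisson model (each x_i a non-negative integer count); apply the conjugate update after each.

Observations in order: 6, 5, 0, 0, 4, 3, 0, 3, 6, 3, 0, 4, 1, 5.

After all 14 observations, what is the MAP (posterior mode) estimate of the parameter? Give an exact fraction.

obs 1: x=6 → posterior Gamma(14, 12/5)
obs 2: x=5 → posterior Gamma(19, 17/5)
obs 3: x=0 → posterior Gamma(19, 22/5)
obs 4: x=0 → posterior Gamma(19, 27/5)
obs 5: x=4 → posterior Gamma(23, 32/5)
obs 6: x=3 → posterior Gamma(26, 37/5)
obs 7: x=0 → posterior Gamma(26, 42/5)
obs 8: x=3 → posterior Gamma(29, 47/5)
obs 9: x=6 → posterior Gamma(35, 52/5)
obs 10: x=3 → posterior Gamma(38, 57/5)
obs 11: x=0 → posterior Gamma(38, 62/5)
obs 12: x=4 → posterior Gamma(42, 67/5)
obs 13: x=1 → posterior Gamma(43, 72/5)
obs 14: x=5 → posterior Gamma(48, 77/5)

235/77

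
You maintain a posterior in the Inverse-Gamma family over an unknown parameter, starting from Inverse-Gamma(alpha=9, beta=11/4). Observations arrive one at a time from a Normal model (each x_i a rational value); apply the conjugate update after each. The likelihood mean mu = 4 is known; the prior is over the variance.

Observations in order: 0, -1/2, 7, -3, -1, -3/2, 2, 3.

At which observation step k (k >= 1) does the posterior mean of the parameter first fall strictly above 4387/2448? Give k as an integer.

obs 1: x=0 → posterior Inverse-Gamma(19/2, 43/4)
obs 2: x=-1/2 → posterior Inverse-Gamma(10, 167/8)
obs 3: x=7 → posterior Inverse-Gamma(21/2, 203/8)
obs 4: x=-3 → posterior Inverse-Gamma(11, 399/8)
obs 5: x=-1 → posterior Inverse-Gamma(23/2, 499/8)
obs 6: x=-3/2 → posterior Inverse-Gamma(12, 155/2)
obs 7: x=2 → posterior Inverse-Gamma(25/2, 159/2)
obs 8: x=3 → posterior Inverse-Gamma(13, 80)

k = 2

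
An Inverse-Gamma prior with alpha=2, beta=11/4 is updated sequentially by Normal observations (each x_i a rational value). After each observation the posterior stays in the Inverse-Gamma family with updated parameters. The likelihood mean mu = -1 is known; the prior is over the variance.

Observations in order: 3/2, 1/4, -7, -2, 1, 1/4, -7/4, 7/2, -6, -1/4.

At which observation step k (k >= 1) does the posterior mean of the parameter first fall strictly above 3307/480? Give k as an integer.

obs 1: x=3/2 → posterior Inverse-Gamma(5/2, 47/8)
obs 2: x=1/4 → posterior Inverse-Gamma(3, 213/32)
obs 3: x=-7 → posterior Inverse-Gamma(7/2, 789/32)
obs 4: x=-2 → posterior Inverse-Gamma(4, 805/32)
obs 5: x=1 → posterior Inverse-Gamma(9/2, 869/32)
obs 6: x=1/4 → posterior Inverse-Gamma(5, 447/16)
obs 7: x=-7/4 → posterior Inverse-Gamma(11/2, 903/32)
obs 8: x=7/2 → posterior Inverse-Gamma(6, 1227/32)
obs 9: x=-6 → posterior Inverse-Gamma(13/2, 1627/32)
obs 10: x=-1/4 → posterior Inverse-Gamma(7, 409/8)

k = 3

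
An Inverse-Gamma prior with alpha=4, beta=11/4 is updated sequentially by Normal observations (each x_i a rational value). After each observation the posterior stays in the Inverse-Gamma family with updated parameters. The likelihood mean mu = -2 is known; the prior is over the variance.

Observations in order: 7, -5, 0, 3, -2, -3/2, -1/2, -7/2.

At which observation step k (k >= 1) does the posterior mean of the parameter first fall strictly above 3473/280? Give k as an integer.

obs 1: x=7 → posterior Inverse-Gamma(9/2, 173/4)
obs 2: x=-5 → posterior Inverse-Gamma(5, 191/4)
obs 3: x=0 → posterior Inverse-Gamma(11/2, 199/4)
obs 4: x=3 → posterior Inverse-Gamma(6, 249/4)
obs 5: x=-2 → posterior Inverse-Gamma(13/2, 249/4)
obs 6: x=-3/2 → posterior Inverse-Gamma(7, 499/8)
obs 7: x=-1/2 → posterior Inverse-Gamma(15/2, 127/2)
obs 8: x=-7/2 → posterior Inverse-Gamma(8, 517/8)

k = 4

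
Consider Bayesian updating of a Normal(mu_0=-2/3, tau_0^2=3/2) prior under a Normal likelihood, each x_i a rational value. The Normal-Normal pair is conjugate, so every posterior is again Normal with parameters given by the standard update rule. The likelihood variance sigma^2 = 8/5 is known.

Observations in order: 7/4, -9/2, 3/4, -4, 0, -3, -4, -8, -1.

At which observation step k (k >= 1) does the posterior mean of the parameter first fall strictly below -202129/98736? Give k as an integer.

k = 8

obs 1: x=7/4 → posterior Normal(187/372, 24/31)
obs 2: x=-9/2 → posterior Normal(-623/552, 12/23)
obs 3: x=3/4 → posterior Normal(-2/3, 24/61)
obs 4: x=-4 → posterior Normal(-151/114, 6/19)
obs 5: x=0 → posterior Normal(-302/273, 24/91)
obs 6: x=-3 → posterior Normal(-437/318, 12/53)
obs 7: x=-4 → posterior Normal(-617/363, 24/121)
obs 8: x=-8 → posterior Normal(-977/408, 3/17)
obs 9: x=-1 → posterior Normal(-1022/453, 24/151)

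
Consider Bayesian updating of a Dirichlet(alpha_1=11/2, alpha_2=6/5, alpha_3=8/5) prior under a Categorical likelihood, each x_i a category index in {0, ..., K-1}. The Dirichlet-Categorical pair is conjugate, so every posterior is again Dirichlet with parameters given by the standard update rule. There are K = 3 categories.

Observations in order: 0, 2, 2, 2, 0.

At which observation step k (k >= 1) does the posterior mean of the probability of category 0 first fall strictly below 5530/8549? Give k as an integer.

k = 2

obs 1: x=0 → posterior Dirichlet(13/2, 6/5, 8/5)
obs 2: x=2 → posterior Dirichlet(13/2, 6/5, 13/5)
obs 3: x=2 → posterior Dirichlet(13/2, 6/5, 18/5)
obs 4: x=2 → posterior Dirichlet(13/2, 6/5, 23/5)
obs 5: x=0 → posterior Dirichlet(15/2, 6/5, 23/5)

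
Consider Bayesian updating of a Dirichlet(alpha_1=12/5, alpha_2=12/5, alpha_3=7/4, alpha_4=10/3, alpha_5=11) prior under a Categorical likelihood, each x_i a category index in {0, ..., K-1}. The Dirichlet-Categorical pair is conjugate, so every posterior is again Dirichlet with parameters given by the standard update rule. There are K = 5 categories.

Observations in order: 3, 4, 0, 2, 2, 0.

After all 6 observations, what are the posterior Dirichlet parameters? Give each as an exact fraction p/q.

alpha_1=22/5, alpha_2=12/5, alpha_3=15/4, alpha_4=13/3, alpha_5=12

obs 1: x=3 → posterior Dirichlet(12/5, 12/5, 7/4, 13/3, 11)
obs 2: x=4 → posterior Dirichlet(12/5, 12/5, 7/4, 13/3, 12)
obs 3: x=0 → posterior Dirichlet(17/5, 12/5, 7/4, 13/3, 12)
obs 4: x=2 → posterior Dirichlet(17/5, 12/5, 11/4, 13/3, 12)
obs 5: x=2 → posterior Dirichlet(17/5, 12/5, 15/4, 13/3, 12)
obs 6: x=0 → posterior Dirichlet(22/5, 12/5, 15/4, 13/3, 12)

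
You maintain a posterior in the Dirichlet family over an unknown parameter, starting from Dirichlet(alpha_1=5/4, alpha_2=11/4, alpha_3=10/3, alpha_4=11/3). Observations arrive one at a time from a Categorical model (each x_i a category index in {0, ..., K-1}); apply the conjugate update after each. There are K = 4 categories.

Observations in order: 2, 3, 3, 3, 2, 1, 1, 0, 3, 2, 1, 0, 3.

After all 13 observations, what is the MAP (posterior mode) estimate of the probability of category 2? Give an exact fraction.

obs 1: x=2 → posterior Dirichlet(5/4, 11/4, 13/3, 11/3)
obs 2: x=3 → posterior Dirichlet(5/4, 11/4, 13/3, 14/3)
obs 3: x=3 → posterior Dirichlet(5/4, 11/4, 13/3, 17/3)
obs 4: x=3 → posterior Dirichlet(5/4, 11/4, 13/3, 20/3)
obs 5: x=2 → posterior Dirichlet(5/4, 11/4, 16/3, 20/3)
obs 6: x=1 → posterior Dirichlet(5/4, 15/4, 16/3, 20/3)
obs 7: x=1 → posterior Dirichlet(5/4, 19/4, 16/3, 20/3)
obs 8: x=0 → posterior Dirichlet(9/4, 19/4, 16/3, 20/3)
obs 9: x=3 → posterior Dirichlet(9/4, 19/4, 16/3, 23/3)
obs 10: x=2 → posterior Dirichlet(9/4, 19/4, 19/3, 23/3)
obs 11: x=1 → posterior Dirichlet(9/4, 23/4, 19/3, 23/3)
obs 12: x=0 → posterior Dirichlet(13/4, 23/4, 19/3, 23/3)
obs 13: x=3 → posterior Dirichlet(13/4, 23/4, 19/3, 26/3)

4/15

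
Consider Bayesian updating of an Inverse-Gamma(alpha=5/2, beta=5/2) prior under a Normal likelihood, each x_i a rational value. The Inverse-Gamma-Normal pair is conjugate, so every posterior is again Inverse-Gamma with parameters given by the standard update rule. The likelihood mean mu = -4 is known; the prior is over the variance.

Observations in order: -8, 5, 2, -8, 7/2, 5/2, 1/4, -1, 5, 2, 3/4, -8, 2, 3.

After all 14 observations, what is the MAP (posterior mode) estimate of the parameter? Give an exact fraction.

1387/56

obs 1: x=-8 → posterior Inverse-Gamma(3, 21/2)
obs 2: x=5 → posterior Inverse-Gamma(7/2, 51)
obs 3: x=2 → posterior Inverse-Gamma(4, 69)
obs 4: x=-8 → posterior Inverse-Gamma(9/2, 77)
obs 5: x=7/2 → posterior Inverse-Gamma(5, 841/8)
obs 6: x=5/2 → posterior Inverse-Gamma(11/2, 505/4)
obs 7: x=1/4 → posterior Inverse-Gamma(6, 4329/32)
obs 8: x=-1 → posterior Inverse-Gamma(13/2, 4473/32)
obs 9: x=5 → posterior Inverse-Gamma(7, 5769/32)
obs 10: x=2 → posterior Inverse-Gamma(15/2, 6345/32)
obs 11: x=3/4 → posterior Inverse-Gamma(8, 3353/16)
obs 12: x=-8 → posterior Inverse-Gamma(17/2, 3481/16)
obs 13: x=2 → posterior Inverse-Gamma(9, 3769/16)
obs 14: x=3 → posterior Inverse-Gamma(19/2, 4161/16)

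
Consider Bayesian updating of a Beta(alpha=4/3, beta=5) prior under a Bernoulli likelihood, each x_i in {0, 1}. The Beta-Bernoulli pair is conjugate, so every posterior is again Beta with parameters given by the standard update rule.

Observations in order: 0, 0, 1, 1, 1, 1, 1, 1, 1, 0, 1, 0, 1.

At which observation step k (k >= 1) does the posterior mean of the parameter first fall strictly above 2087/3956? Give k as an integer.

k = 9

obs 1: x=0 → posterior Beta(4/3, 6)
obs 2: x=0 → posterior Beta(4/3, 7)
obs 3: x=1 → posterior Beta(7/3, 7)
obs 4: x=1 → posterior Beta(10/3, 7)
obs 5: x=1 → posterior Beta(13/3, 7)
obs 6: x=1 → posterior Beta(16/3, 7)
obs 7: x=1 → posterior Beta(19/3, 7)
obs 8: x=1 → posterior Beta(22/3, 7)
obs 9: x=1 → posterior Beta(25/3, 7)
obs 10: x=0 → posterior Beta(25/3, 8)
obs 11: x=1 → posterior Beta(28/3, 8)
obs 12: x=0 → posterior Beta(28/3, 9)
obs 13: x=1 → posterior Beta(31/3, 9)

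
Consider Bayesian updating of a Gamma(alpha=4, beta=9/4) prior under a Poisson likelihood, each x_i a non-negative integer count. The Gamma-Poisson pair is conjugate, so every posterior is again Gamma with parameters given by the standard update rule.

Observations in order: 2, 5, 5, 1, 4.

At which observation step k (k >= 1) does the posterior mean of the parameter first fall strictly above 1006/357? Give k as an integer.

obs 1: x=2 → posterior Gamma(6, 13/4)
obs 2: x=5 → posterior Gamma(11, 17/4)
obs 3: x=5 → posterior Gamma(16, 21/4)
obs 4: x=1 → posterior Gamma(17, 25/4)
obs 5: x=4 → posterior Gamma(21, 29/4)

k = 3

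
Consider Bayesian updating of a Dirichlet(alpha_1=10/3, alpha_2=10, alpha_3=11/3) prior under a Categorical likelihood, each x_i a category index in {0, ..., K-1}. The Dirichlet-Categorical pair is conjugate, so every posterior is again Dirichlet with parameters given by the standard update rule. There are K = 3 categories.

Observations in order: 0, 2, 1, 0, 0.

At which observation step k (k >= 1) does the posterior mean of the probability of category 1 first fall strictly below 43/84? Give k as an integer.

obs 1: x=0 → posterior Dirichlet(13/3, 10, 11/3)
obs 2: x=2 → posterior Dirichlet(13/3, 10, 14/3)
obs 3: x=1 → posterior Dirichlet(13/3, 11, 14/3)
obs 4: x=0 → posterior Dirichlet(16/3, 11, 14/3)
obs 5: x=0 → posterior Dirichlet(19/3, 11, 14/3)

k = 5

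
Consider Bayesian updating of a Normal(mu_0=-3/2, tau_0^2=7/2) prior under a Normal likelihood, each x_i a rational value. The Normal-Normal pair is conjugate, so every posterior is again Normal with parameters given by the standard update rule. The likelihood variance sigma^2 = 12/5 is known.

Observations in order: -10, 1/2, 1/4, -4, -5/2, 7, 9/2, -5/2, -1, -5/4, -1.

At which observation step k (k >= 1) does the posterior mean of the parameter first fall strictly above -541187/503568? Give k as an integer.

obs 1: x=-10 → posterior Normal(-386/59, 84/59)
obs 2: x=1/2 → posterior Normal(-737/188, 42/47)
obs 3: x=1/4 → posterior Normal(-1439/516, 28/43)
obs 4: x=-4 → posterior Normal(-1999/656, 21/41)
obs 5: x=-5/2 → posterior Normal(-2349/796, 84/199)
obs 6: x=7 → posterior Normal(-1369/936, 14/39)
obs 7: x=9/2 → posterior Normal(-739/1076, 84/269)
obs 8: x=-5/2 → posterior Normal(-1089/1216, 21/76)
obs 9: x=-1 → posterior Normal(-1229/1356, 28/113)
obs 10: x=-5/4 → posterior Normal(-351/374, 42/187)
obs 11: x=-1 → posterior Normal(-386/409, 84/409)

k = 7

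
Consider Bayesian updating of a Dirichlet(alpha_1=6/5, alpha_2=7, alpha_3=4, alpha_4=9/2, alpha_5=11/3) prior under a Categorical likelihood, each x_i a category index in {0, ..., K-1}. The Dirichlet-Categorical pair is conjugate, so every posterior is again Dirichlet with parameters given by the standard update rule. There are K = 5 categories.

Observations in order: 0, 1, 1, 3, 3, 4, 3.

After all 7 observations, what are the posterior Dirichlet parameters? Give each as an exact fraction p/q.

obs 1: x=0 → posterior Dirichlet(11/5, 7, 4, 9/2, 11/3)
obs 2: x=1 → posterior Dirichlet(11/5, 8, 4, 9/2, 11/3)
obs 3: x=1 → posterior Dirichlet(11/5, 9, 4, 9/2, 11/3)
obs 4: x=3 → posterior Dirichlet(11/5, 9, 4, 11/2, 11/3)
obs 5: x=3 → posterior Dirichlet(11/5, 9, 4, 13/2, 11/3)
obs 6: x=4 → posterior Dirichlet(11/5, 9, 4, 13/2, 14/3)
obs 7: x=3 → posterior Dirichlet(11/5, 9, 4, 15/2, 14/3)

alpha_1=11/5, alpha_2=9, alpha_3=4, alpha_4=15/2, alpha_5=14/3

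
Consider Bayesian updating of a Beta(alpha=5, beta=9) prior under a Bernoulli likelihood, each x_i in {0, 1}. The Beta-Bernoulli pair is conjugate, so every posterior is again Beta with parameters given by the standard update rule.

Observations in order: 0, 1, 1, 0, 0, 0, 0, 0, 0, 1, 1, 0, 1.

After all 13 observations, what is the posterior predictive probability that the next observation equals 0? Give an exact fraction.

obs 1: x=0 → posterior Beta(5, 10)
obs 2: x=1 → posterior Beta(6, 10)
obs 3: x=1 → posterior Beta(7, 10)
obs 4: x=0 → posterior Beta(7, 11)
obs 5: x=0 → posterior Beta(7, 12)
obs 6: x=0 → posterior Beta(7, 13)
obs 7: x=0 → posterior Beta(7, 14)
obs 8: x=0 → posterior Beta(7, 15)
obs 9: x=0 → posterior Beta(7, 16)
obs 10: x=1 → posterior Beta(8, 16)
obs 11: x=1 → posterior Beta(9, 16)
obs 12: x=0 → posterior Beta(9, 17)
obs 13: x=1 → posterior Beta(10, 17)

17/27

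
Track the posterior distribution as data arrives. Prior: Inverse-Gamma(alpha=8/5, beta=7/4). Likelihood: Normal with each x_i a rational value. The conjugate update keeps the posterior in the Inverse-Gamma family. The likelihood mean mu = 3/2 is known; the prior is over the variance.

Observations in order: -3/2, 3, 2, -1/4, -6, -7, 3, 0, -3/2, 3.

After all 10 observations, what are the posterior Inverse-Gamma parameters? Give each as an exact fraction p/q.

obs 1: x=-3/2 → posterior Inverse-Gamma(21/10, 25/4)
obs 2: x=3 → posterior Inverse-Gamma(13/5, 59/8)
obs 3: x=2 → posterior Inverse-Gamma(31/10, 15/2)
obs 4: x=-1/4 → posterior Inverse-Gamma(18/5, 289/32)
obs 5: x=-6 → posterior Inverse-Gamma(41/10, 1189/32)
obs 6: x=-7 → posterior Inverse-Gamma(23/5, 2345/32)
obs 7: x=3 → posterior Inverse-Gamma(51/10, 2381/32)
obs 8: x=0 → posterior Inverse-Gamma(28/5, 2417/32)
obs 9: x=-3/2 → posterior Inverse-Gamma(61/10, 2561/32)
obs 10: x=3 → posterior Inverse-Gamma(33/5, 2597/32)

alpha=33/5, beta=2597/32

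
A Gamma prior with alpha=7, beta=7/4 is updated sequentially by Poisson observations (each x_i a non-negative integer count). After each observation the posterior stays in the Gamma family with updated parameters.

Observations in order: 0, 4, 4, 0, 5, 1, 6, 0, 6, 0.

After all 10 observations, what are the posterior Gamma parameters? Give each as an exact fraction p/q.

obs 1: x=0 → posterior Gamma(7, 11/4)
obs 2: x=4 → posterior Gamma(11, 15/4)
obs 3: x=4 → posterior Gamma(15, 19/4)
obs 4: x=0 → posterior Gamma(15, 23/4)
obs 5: x=5 → posterior Gamma(20, 27/4)
obs 6: x=1 → posterior Gamma(21, 31/4)
obs 7: x=6 → posterior Gamma(27, 35/4)
obs 8: x=0 → posterior Gamma(27, 39/4)
obs 9: x=6 → posterior Gamma(33, 43/4)
obs 10: x=0 → posterior Gamma(33, 47/4)

alpha=33, beta=47/4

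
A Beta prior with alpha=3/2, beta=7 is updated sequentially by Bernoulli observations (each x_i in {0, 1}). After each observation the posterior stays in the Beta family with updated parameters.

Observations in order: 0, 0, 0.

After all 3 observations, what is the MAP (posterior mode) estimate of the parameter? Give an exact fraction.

obs 1: x=0 → posterior Beta(3/2, 8)
obs 2: x=0 → posterior Beta(3/2, 9)
obs 3: x=0 → posterior Beta(3/2, 10)

1/19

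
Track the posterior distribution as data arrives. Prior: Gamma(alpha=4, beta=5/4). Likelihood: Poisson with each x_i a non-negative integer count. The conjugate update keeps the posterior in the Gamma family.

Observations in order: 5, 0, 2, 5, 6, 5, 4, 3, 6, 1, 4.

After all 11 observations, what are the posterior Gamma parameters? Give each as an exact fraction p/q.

alpha=45, beta=49/4

obs 1: x=5 → posterior Gamma(9, 9/4)
obs 2: x=0 → posterior Gamma(9, 13/4)
obs 3: x=2 → posterior Gamma(11, 17/4)
obs 4: x=5 → posterior Gamma(16, 21/4)
obs 5: x=6 → posterior Gamma(22, 25/4)
obs 6: x=5 → posterior Gamma(27, 29/4)
obs 7: x=4 → posterior Gamma(31, 33/4)
obs 8: x=3 → posterior Gamma(34, 37/4)
obs 9: x=6 → posterior Gamma(40, 41/4)
obs 10: x=1 → posterior Gamma(41, 45/4)
obs 11: x=4 → posterior Gamma(45, 49/4)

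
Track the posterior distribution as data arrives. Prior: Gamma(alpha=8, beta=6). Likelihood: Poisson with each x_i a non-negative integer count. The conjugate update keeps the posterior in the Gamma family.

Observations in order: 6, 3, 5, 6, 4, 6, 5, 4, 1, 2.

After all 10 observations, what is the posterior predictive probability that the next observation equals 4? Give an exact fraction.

27679507812361107496210297040576525828444946567908606588066201600/163603591417037318704628544709931149045668299921272999257668224337

obs 1: x=6 → posterior Gamma(14, 7)
obs 2: x=3 → posterior Gamma(17, 8)
obs 3: x=5 → posterior Gamma(22, 9)
obs 4: x=6 → posterior Gamma(28, 10)
obs 5: x=4 → posterior Gamma(32, 11)
obs 6: x=6 → posterior Gamma(38, 12)
obs 7: x=5 → posterior Gamma(43, 13)
obs 8: x=4 → posterior Gamma(47, 14)
obs 9: x=1 → posterior Gamma(48, 15)
obs 10: x=2 → posterior Gamma(50, 16)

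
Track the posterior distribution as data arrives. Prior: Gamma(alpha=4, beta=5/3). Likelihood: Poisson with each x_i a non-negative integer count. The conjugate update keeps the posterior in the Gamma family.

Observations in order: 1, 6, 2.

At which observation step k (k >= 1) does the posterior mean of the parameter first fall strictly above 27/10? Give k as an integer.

obs 1: x=1 → posterior Gamma(5, 8/3)
obs 2: x=6 → posterior Gamma(11, 11/3)
obs 3: x=2 → posterior Gamma(13, 14/3)

k = 2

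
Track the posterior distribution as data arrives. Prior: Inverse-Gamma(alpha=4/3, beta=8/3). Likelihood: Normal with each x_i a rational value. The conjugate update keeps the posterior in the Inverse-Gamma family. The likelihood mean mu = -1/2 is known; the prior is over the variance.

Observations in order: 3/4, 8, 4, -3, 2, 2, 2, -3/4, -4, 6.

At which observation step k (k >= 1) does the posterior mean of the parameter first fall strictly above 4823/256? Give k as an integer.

k = 2

obs 1: x=3/4 → posterior Inverse-Gamma(11/6, 331/96)
obs 2: x=8 → posterior Inverse-Gamma(7/3, 3799/96)
obs 3: x=4 → posterior Inverse-Gamma(17/6, 4771/96)
obs 4: x=-3 → posterior Inverse-Gamma(10/3, 5071/96)
obs 5: x=2 → posterior Inverse-Gamma(23/6, 5371/96)
obs 6: x=2 → posterior Inverse-Gamma(13/3, 5671/96)
obs 7: x=2 → posterior Inverse-Gamma(29/6, 5971/96)
obs 8: x=-3/4 → posterior Inverse-Gamma(16/3, 2987/48)
obs 9: x=-4 → posterior Inverse-Gamma(35/6, 3281/48)
obs 10: x=6 → posterior Inverse-Gamma(19/3, 4295/48)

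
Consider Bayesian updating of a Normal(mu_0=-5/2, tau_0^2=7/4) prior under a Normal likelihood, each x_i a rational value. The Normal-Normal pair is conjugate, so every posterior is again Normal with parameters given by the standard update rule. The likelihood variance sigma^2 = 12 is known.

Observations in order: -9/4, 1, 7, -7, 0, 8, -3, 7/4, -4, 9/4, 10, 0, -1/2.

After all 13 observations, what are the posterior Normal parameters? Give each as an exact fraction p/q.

mu_0=-109/556, tau_0^2=84/139

obs 1: x=-9/4 → posterior Normal(-543/220, 84/55)
obs 2: x=1 → posterior Normal(-515/248, 42/31)
obs 3: x=7 → posterior Normal(-319/276, 28/23)
obs 4: x=-7 → posterior Normal(-515/304, 21/19)
obs 5: x=0 → posterior Normal(-515/332, 84/83)
obs 6: x=8 → posterior Normal(-97/120, 14/15)
obs 7: x=-3 → posterior Normal(-375/388, 84/97)
obs 8: x=7/4 → posterior Normal(-163/208, 21/26)
obs 9: x=-4 → posterior Normal(-73/74, 28/37)
obs 10: x=9/4 → posterior Normal(-375/472, 42/59)
obs 11: x=10 → posterior Normal(-19/100, 84/125)
obs 12: x=0 → posterior Normal(-95/528, 7/11)
obs 13: x=-1/2 → posterior Normal(-109/556, 84/139)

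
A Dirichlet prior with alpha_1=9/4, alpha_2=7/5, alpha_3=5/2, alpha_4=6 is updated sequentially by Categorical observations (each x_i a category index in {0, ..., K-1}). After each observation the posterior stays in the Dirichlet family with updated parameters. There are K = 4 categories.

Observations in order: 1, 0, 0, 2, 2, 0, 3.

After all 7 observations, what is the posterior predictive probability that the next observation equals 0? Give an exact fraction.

105/383

obs 1: x=1 → posterior Dirichlet(9/4, 12/5, 5/2, 6)
obs 2: x=0 → posterior Dirichlet(13/4, 12/5, 5/2, 6)
obs 3: x=0 → posterior Dirichlet(17/4, 12/5, 5/2, 6)
obs 4: x=2 → posterior Dirichlet(17/4, 12/5, 7/2, 6)
obs 5: x=2 → posterior Dirichlet(17/4, 12/5, 9/2, 6)
obs 6: x=0 → posterior Dirichlet(21/4, 12/5, 9/2, 6)
obs 7: x=3 → posterior Dirichlet(21/4, 12/5, 9/2, 7)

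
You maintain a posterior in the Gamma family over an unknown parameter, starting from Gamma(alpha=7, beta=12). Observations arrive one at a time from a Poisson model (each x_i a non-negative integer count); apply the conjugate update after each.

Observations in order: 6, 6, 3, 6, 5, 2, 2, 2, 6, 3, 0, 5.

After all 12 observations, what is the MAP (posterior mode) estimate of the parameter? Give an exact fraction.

obs 1: x=6 → posterior Gamma(13, 13)
obs 2: x=6 → posterior Gamma(19, 14)
obs 3: x=3 → posterior Gamma(22, 15)
obs 4: x=6 → posterior Gamma(28, 16)
obs 5: x=5 → posterior Gamma(33, 17)
obs 6: x=2 → posterior Gamma(35, 18)
obs 7: x=2 → posterior Gamma(37, 19)
obs 8: x=2 → posterior Gamma(39, 20)
obs 9: x=6 → posterior Gamma(45, 21)
obs 10: x=3 → posterior Gamma(48, 22)
obs 11: x=0 → posterior Gamma(48, 23)
obs 12: x=5 → posterior Gamma(53, 24)

13/6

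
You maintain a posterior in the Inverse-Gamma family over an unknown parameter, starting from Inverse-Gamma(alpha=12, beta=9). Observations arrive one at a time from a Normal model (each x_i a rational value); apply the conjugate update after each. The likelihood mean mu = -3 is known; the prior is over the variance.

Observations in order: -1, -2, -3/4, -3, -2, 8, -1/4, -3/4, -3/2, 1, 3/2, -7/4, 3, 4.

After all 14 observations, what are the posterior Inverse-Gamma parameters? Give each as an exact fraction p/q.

obs 1: x=-1 → posterior Inverse-Gamma(25/2, 11)
obs 2: x=-2 → posterior Inverse-Gamma(13, 23/2)
obs 3: x=-3/4 → posterior Inverse-Gamma(27/2, 449/32)
obs 4: x=-3 → posterior Inverse-Gamma(14, 449/32)
obs 5: x=-2 → posterior Inverse-Gamma(29/2, 465/32)
obs 6: x=8 → posterior Inverse-Gamma(15, 2401/32)
obs 7: x=-1/4 → posterior Inverse-Gamma(31/2, 1261/16)
obs 8: x=-3/4 → posterior Inverse-Gamma(16, 2603/32)
obs 9: x=-3/2 → posterior Inverse-Gamma(33/2, 2639/32)
obs 10: x=1 → posterior Inverse-Gamma(17, 2895/32)
obs 11: x=3/2 → posterior Inverse-Gamma(35/2, 3219/32)
obs 12: x=-7/4 → posterior Inverse-Gamma(18, 811/8)
obs 13: x=3 → posterior Inverse-Gamma(37/2, 955/8)
obs 14: x=4 → posterior Inverse-Gamma(19, 1151/8)

alpha=19, beta=1151/8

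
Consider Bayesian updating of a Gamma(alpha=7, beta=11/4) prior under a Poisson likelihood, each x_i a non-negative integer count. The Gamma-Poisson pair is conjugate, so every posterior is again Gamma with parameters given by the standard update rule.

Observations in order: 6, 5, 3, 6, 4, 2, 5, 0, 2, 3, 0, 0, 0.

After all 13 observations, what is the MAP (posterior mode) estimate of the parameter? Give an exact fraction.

8/3

obs 1: x=6 → posterior Gamma(13, 15/4)
obs 2: x=5 → posterior Gamma(18, 19/4)
obs 3: x=3 → posterior Gamma(21, 23/4)
obs 4: x=6 → posterior Gamma(27, 27/4)
obs 5: x=4 → posterior Gamma(31, 31/4)
obs 6: x=2 → posterior Gamma(33, 35/4)
obs 7: x=5 → posterior Gamma(38, 39/4)
obs 8: x=0 → posterior Gamma(38, 43/4)
obs 9: x=2 → posterior Gamma(40, 47/4)
obs 10: x=3 → posterior Gamma(43, 51/4)
obs 11: x=0 → posterior Gamma(43, 55/4)
obs 12: x=0 → posterior Gamma(43, 59/4)
obs 13: x=0 → posterior Gamma(43, 63/4)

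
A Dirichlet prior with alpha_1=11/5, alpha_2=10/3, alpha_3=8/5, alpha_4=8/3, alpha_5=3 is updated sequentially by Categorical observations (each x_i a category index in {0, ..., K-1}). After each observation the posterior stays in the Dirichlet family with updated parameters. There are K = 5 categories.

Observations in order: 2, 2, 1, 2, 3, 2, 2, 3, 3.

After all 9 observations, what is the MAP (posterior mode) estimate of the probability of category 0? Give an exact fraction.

obs 1: x=2 → posterior Dirichlet(11/5, 10/3, 13/5, 8/3, 3)
obs 2: x=2 → posterior Dirichlet(11/5, 10/3, 18/5, 8/3, 3)
obs 3: x=1 → posterior Dirichlet(11/5, 13/3, 18/5, 8/3, 3)
obs 4: x=2 → posterior Dirichlet(11/5, 13/3, 23/5, 8/3, 3)
obs 5: x=3 → posterior Dirichlet(11/5, 13/3, 23/5, 11/3, 3)
obs 6: x=2 → posterior Dirichlet(11/5, 13/3, 28/5, 11/3, 3)
obs 7: x=2 → posterior Dirichlet(11/5, 13/3, 33/5, 11/3, 3)
obs 8: x=3 → posterior Dirichlet(11/5, 13/3, 33/5, 14/3, 3)
obs 9: x=3 → posterior Dirichlet(11/5, 13/3, 33/5, 17/3, 3)

1/14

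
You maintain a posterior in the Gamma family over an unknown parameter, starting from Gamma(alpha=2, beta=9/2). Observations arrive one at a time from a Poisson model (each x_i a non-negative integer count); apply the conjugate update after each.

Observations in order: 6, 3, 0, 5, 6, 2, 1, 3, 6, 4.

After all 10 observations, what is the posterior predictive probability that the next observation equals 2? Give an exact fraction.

110408400809993070903399393675935388975807267619937377938804/451302514611022222119906091571193923850834154614488607763201

obs 1: x=6 → posterior Gamma(8, 11/2)
obs 2: x=3 → posterior Gamma(11, 13/2)
obs 3: x=0 → posterior Gamma(11, 15/2)
obs 4: x=5 → posterior Gamma(16, 17/2)
obs 5: x=6 → posterior Gamma(22, 19/2)
obs 6: x=2 → posterior Gamma(24, 21/2)
obs 7: x=1 → posterior Gamma(25, 23/2)
obs 8: x=3 → posterior Gamma(28, 25/2)
obs 9: x=6 → posterior Gamma(34, 27/2)
obs 10: x=4 → posterior Gamma(38, 29/2)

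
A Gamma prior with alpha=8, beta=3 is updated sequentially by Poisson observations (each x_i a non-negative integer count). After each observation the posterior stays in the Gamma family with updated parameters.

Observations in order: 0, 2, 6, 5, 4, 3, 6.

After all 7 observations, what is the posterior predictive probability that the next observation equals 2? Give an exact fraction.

5950000000000000000000000000000000000/30912680532870672635673352936887453361

obs 1: x=0 → posterior Gamma(8, 4)
obs 2: x=2 → posterior Gamma(10, 5)
obs 3: x=6 → posterior Gamma(16, 6)
obs 4: x=5 → posterior Gamma(21, 7)
obs 5: x=4 → posterior Gamma(25, 8)
obs 6: x=3 → posterior Gamma(28, 9)
obs 7: x=6 → posterior Gamma(34, 10)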